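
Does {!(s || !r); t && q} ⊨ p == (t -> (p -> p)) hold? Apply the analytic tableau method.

Initial set: {T !(s || !r); T (t && q); F (p == (t -> (p -> p)))}.
T !(s || !r): α-rule — add F s, F !r.
T (t && q): α-rule — add T t, T q.
F (p == (t -> (p -> p))): β-rule — branch into T p, F (t -> (p -> p))  //  F p, T (t -> (p -> p)).
  branch 1 (add T p, F (t -> (p -> p))):
    F (t -> (p -> p)): α-rule — add T t, F (p -> p).
    F (p -> p): α-rule — add T p, F p.
    × closes — contains both p and !p.
  branch 2 (add F p, T (t -> (p -> p))):
    T (t -> (p -> p)): β-rule — branch into F t  //  T (p -> p).
      branch 2.1 (add F t):
        × closes — contains both t and !t.
      branch 2.2 (add T (p -> p)):
        T (p -> p): β-rule — branch into F p  //  T p.
          branch 2.2.1 (add F p):
            ○ open, literals {p=F, q=T, r=T, s=F, t=T}.
          branch 2.2.2 (add T p):
            × closes — contains both p and !p.
3 branches closed, 1 open.
An open branch gives a countermodel: p=F, q=T, r=T, s=F, t=T (unmentioned atoms arbitrary); the premises hold there but the conclusion fails.

No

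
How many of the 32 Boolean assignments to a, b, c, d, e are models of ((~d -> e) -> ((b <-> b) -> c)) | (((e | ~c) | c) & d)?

28

Initial set: {(((~d -> e) -> ((b <-> b) -> c)) | (((e | ~c) | c) & d))}.
(((~d -> e) -> ((b <-> b) -> c)) | (((e | ~c) | c) & d)): β-rule — branch into ((~d -> e) -> ((b <-> b) -> c))  //  (((e | ~c) | c) & d).
  branch 1 (add ((~d -> e) -> ((b <-> b) -> c))):
    ((~d -> e) -> ((b <-> b) -> c)): β-rule — branch into ~(~d -> e)  //  ((b <-> b) -> c).
      branch 1.1 (add ~(~d -> e)):
        ~(~d -> e): α-rule — add ~d, ~e.
        ○ open, literals {d=false, e=false}.
      branch 1.2 (add ((b <-> b) -> c)):
        ((b <-> b) -> c): β-rule — branch into ~(b <-> b)  //  c.
          branch 1.2.1 (add ~(b <-> b)):
            ~(b <-> b): β-rule — branch into b, ~b  //  ~b, b.
              branch 1.2.1.1 (add b, ~b):
                × closes — contains both b and ~b.
              branch 1.2.1.2 (add ~b, b):
                × closes — contains both b and ~b.
          branch 1.2.2 (add c):
            ○ open, literals {c=true}.
  branch 2 (add (((e | ~c) | c) & d)):
    (((e | ~c) | c) & d): α-rule — add ((e | ~c) | c), d.
    ((e | ~c) | c): β-rule — branch into (e | ~c)  //  c.
      branch 2.1 (add (e | ~c)):
        (e | ~c): β-rule — branch into e  //  ~c.
          branch 2.1.1 (add e):
            ○ open, literals {d=true, e=true}.
          branch 2.1.2 (add ~c):
            ○ open, literals {c=false, d=true}.
      branch 2.2 (add c):
        ○ open, literals {c=true, d=true}.
2 branches closed, 5 open.
Each open branch fixes some atoms; the unmentioned ones are free. Counting distinct full assignments: branch {d=false, e=false} (a, b, c) contributes 8 new; branch {c=true} (a, b, d, e) contributes 12 new; branch {d=true, e=true} (a, b, c) contributes 4 new; branch {c=false, d=true} (a, b, e) contributes 4 new; branch {c=true, d=true} (a, b, e) contributes 0 new. Total: 28.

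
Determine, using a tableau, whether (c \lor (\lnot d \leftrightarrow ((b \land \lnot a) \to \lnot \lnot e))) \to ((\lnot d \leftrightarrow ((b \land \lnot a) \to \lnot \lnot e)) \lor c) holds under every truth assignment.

Assume the negation and expand:
Initial set: {\lnot ((c \lor (\lnot d \leftrightarrow ((b \land \lnot a) \to \lnot \lnot e))) \to ((\lnot d \leftrightarrow ((b \land \lnot a) \to \lnot \lnot e)) \lor c))}.
\lnot ((c \lor (\lnot d \leftrightarrow ((b \land \lnot a) \to \lnot \lnot e))) \to ((\lnot d \leftrightarrow ((b \land \lnot a) \to \lnot \lnot e)) \lor c)): α-rule — add (c \lor (\lnot d \leftrightarrow ((b \land \lnot a) \to \lnot \lnot e))), \lnot ((\lnot d \leftrightarrow ((b \land \lnot a) \to \lnot \lnot e)) \lor c).
\lnot ((\lnot d \leftrightarrow ((b \land \lnot a) \to \lnot \lnot e)) \lor c): α-rule — add \lnot (\lnot d \leftrightarrow ((b \land \lnot a) \to \lnot \lnot e)), \lnot c.
(c \lor (\lnot d \leftrightarrow ((b \land \lnot a) \to \lnot \lnot e))): β-rule — branch into c  //  (\lnot d \leftrightarrow ((b \land \lnot a) \to \lnot \lnot e)).
  branch 1 (add c):
    × closes — contains both c and \lnot c.
  branch 2 (add (\lnot d \leftrightarrow ((b \land \lnot a) \to \lnot \lnot e))):
    \lnot (\lnot d \leftrightarrow ((b \land \lnot a) \to \lnot \lnot e)): β-rule — branch into \lnot d, \lnot ((b \land \lnot a) \to \lnot \lnot e)  //  \lnot \lnot d, ((b \land \lnot a) \to \lnot \lnot e).
      branch 2.1 (add \lnot d, \lnot ((b \land \lnot a) \to \lnot \lnot e)):
        \lnot ((b \land \lnot a) \to \lnot \lnot e): α-rule — add (b \land \lnot a), \lnot \lnot \lnot e.
        (b \land \lnot a): α-rule — add b, \lnot a.
        \lnot \lnot \lnot e: drop double negation, giving \lnot e.
        (\lnot d \leftrightarrow ((b \land \lnot a) \to \lnot \lnot e)): β-rule — branch into \lnot d, ((b \land \lnot a) \to \lnot \lnot e)  //  \lnot \lnot d, \lnot ((b \land \lnot a) \to \lnot \lnot e).
          branch 2.1.1 (add \lnot d, ((b \land \lnot a) \to \lnot \lnot e)):
            ((b \land \lnot a) \to \lnot \lnot e): β-rule — branch into \lnot (b \land \lnot a)  //  \lnot \lnot e.
              branch 2.1.1.1 (add \lnot (b \land \lnot a)):
                \lnot (b \land \lnot a): β-rule — branch into \lnot b  //  \lnot \lnot a.
                  branch 2.1.1.1.1 (add \lnot b):
                    × closes — contains both b and \lnot b.
                  branch 2.1.1.1.2 (add \lnot \lnot a):
                    × closes — contains both a and \lnot a.
              branch 2.1.1.2 (add \lnot \lnot e):
                \lnot \lnot e: drop double negation, giving e.
                × closes — contains both e and \lnot e.
          branch 2.1.2 (add \lnot \lnot d, \lnot ((b \land \lnot a) \to \lnot \lnot e)):
            × closes — contains both d and \lnot d.
      branch 2.2 (add \lnot \lnot d, ((b \land \lnot a) \to \lnot \lnot e)):
        (\lnot d \leftrightarrow ((b \land \lnot a) \to \lnot \lnot e)): β-rule — branch into \lnot d, ((b \land \lnot a) \to \lnot \lnot e)  //  \lnot \lnot d, \lnot ((b \land \lnot a) \to \lnot \lnot e).
          branch 2.2.1 (add \lnot d, ((b \land \lnot a) \to \lnot \lnot e)):
            × closes — contains both d and \lnot d.
          branch 2.2.2 (add \lnot \lnot d, \lnot ((b \land \lnot a) \to \lnot \lnot e)):
            \lnot ((b \land \lnot a) \to \lnot \lnot e): α-rule — add (b \land \lnot a), \lnot \lnot \lnot e.
            (b \land \lnot a): α-rule — add b, \lnot a.
            \lnot \lnot \lnot e: drop double negation, giving \lnot e.
            ((b \land \lnot a) \to \lnot \lnot e): β-rule — branch into \lnot (b \land \lnot a)  //  \lnot \lnot e.
              branch 2.2.2.1 (add \lnot (b \land \lnot a)):
                \lnot (b \land \lnot a): β-rule — branch into \lnot b  //  \lnot \lnot a.
                  branch 2.2.2.1.1 (add \lnot b):
                    × closes — contains both b and \lnot b.
                  branch 2.2.2.1.2 (add \lnot \lnot a):
                    × closes — contains both a and \lnot a.
              branch 2.2.2.2 (add \lnot \lnot e):
                \lnot \lnot e: drop double negation, giving e.
                × closes — contains both e and \lnot e.
All 9 branches close.
Every branch closed, so the negation is unsatisfiable and the formula is valid.

Valid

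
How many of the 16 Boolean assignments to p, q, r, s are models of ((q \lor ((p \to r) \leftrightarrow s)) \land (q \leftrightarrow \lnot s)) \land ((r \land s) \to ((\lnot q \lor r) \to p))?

Initial set: {T (((q \lor ((p \to r) \leftrightarrow s)) \land (q \leftrightarrow \lnot s)) \land ((r \land s) \to ((\lnot q \lor r) \to p)))}.
T (((q \lor ((p \to r) \leftrightarrow s)) \land (q \leftrightarrow \lnot s)) \land ((r \land s) \to ((\lnot q \lor r) \to p))): α-rule — add T ((q \lor ((p \to r) \leftrightarrow s)) \land (q \leftrightarrow \lnot s)), T ((r \land s) \to ((\lnot q \lor r) \to p)).
T ((q \lor ((p \to r) \leftrightarrow s)) \land (q \leftrightarrow \lnot s)): α-rule — add T (q \lor ((p \to r) \leftrightarrow s)), T (q \leftrightarrow \lnot s).
T ((r \land s) \to ((\lnot q \lor r) \to p)): β-rule — branch into F (r \land s)  //  T ((\lnot q \lor r) \to p).
  branch 1 (add F (r \land s)):
    T (q \lor ((p \to r) \leftrightarrow s)): β-rule — branch into T q  //  T ((p \to r) \leftrightarrow s).
      branch 1.1 (add T q):
        T (q \leftrightarrow \lnot s): β-rule — branch into T q, T \lnot s  //  F q, F \lnot s.
          branch 1.1.1 (add T q, T \lnot s):
            F (r \land s): β-rule — branch into F r  //  F s.
              branch 1.1.1.1 (add F r):
                ○ open, literals {q=1, r=0, s=0}.
              branch 1.1.1.2 (add F s):
                ○ open, literals {q=1, s=0}.
          branch 1.1.2 (add F q, F \lnot s):
            × closes — contains both q and \lnot q.
      branch 1.2 (add T ((p \to r) \leftrightarrow s)):
        T (q \leftrightarrow \lnot s): β-rule — branch into T q, T \lnot s  //  F q, F \lnot s.
          branch 1.2.1 (add T q, T \lnot s):
            F (r \land s): β-rule — branch into F r  //  F s.
              branch 1.2.1.1 (add F r):
                T ((p \to r) \leftrightarrow s): β-rule — branch into T (p \to r), T s  //  F (p \to r), F s.
                  branch 1.2.1.1.1 (add T (p \to r), T s):
                    × closes — contains both s and \lnot s.
                  branch 1.2.1.1.2 (add F (p \to r), F s):
                    F (p \to r): α-rule — add T p, F r.
                    ○ open, literals {p=1, q=1, r=0, s=0}.
              branch 1.2.1.2 (add F s):
                T ((p \to r) \leftrightarrow s): β-rule — branch into T (p \to r), T s  //  F (p \to r), F s.
                  branch 1.2.1.2.1 (add T (p \to r), T s):
                    × closes — contains both s and \lnot s.
                  branch 1.2.1.2.2 (add F (p \to r), F s):
                    F (p \to r): α-rule — add T p, F r.
                    ○ open, literals {p=1, q=1, r=0, s=0}.
          branch 1.2.2 (add F q, F \lnot s):
            F (r \land s): β-rule — branch into F r  //  F s.
              branch 1.2.2.1 (add F r):
                T ((p \to r) \leftrightarrow s): β-rule — branch into T (p \to r), T s  //  F (p \to r), F s.
                  branch 1.2.2.1.1 (add T (p \to r), T s):
                    T (p \to r): β-rule — branch into F p  //  T r.
                      branch 1.2.2.1.1.1 (add F p):
                        ○ open, literals {p=0, q=0, r=0, s=1}.
                      branch 1.2.2.1.1.2 (add T r):
                        × closes — contains both r and \lnot r.
                  branch 1.2.2.1.2 (add F (p \to r), F s):
                    × closes — contains both s and \lnot s.
              branch 1.2.2.2 (add F s):
                × closes — contains both s and \lnot s.
  branch 2 (add T ((\lnot q \lor r) \to p)):
    T (q \lor ((p \to r) \leftrightarrow s)): β-rule — branch into T q  //  T ((p \to r) \leftrightarrow s).
      branch 2.1 (add T q):
        T (q \leftrightarrow \lnot s): β-rule — branch into T q, T \lnot s  //  F q, F \lnot s.
          branch 2.1.1 (add T q, T \lnot s):
            T ((\lnot q \lor r) \to p): β-rule — branch into F (\lnot q \lor r)  //  T p.
              branch 2.1.1.1 (add F (\lnot q \lor r)):
                F (\lnot q \lor r): α-rule — add F \lnot q, F r.
                ○ open, literals {q=1, r=0, s=0}.
              branch 2.1.1.2 (add T p):
                ○ open, literals {p=1, q=1, s=0}.
          branch 2.1.2 (add F q, F \lnot s):
            × closes — contains both q and \lnot q.
      branch 2.2 (add T ((p \to r) \leftrightarrow s)):
        T (q \leftrightarrow \lnot s): β-rule — branch into T q, T \lnot s  //  F q, F \lnot s.
          branch 2.2.1 (add T q, T \lnot s):
            T ((\lnot q \lor r) \to p): β-rule — branch into F (\lnot q \lor r)  //  T p.
              branch 2.2.1.1 (add F (\lnot q \lor r)):
                F (\lnot q \lor r): α-rule — add F \lnot q, F r.
                T ((p \to r) \leftrightarrow s): β-rule — branch into T (p \to r), T s  //  F (p \to r), F s.
                  branch 2.2.1.1.1 (add T (p \to r), T s):
                    × closes — contains both s and \lnot s.
                  branch 2.2.1.1.2 (add F (p \to r), F s):
                    F (p \to r): α-rule — add T p, F r.
                    ○ open, literals {p=1, q=1, r=0, s=0}.
              branch 2.2.1.2 (add T p):
                T ((p \to r) \leftrightarrow s): β-rule — branch into T (p \to r), T s  //  F (p \to r), F s.
                  branch 2.2.1.2.1 (add T (p \to r), T s):
                    × closes — contains both s and \lnot s.
                  branch 2.2.1.2.2 (add F (p \to r), F s):
                    F (p \to r): α-rule — add T p, F r.
                    ○ open, literals {p=1, q=1, r=0, s=0}.
          branch 2.2.2 (add F q, F \lnot s):
            T ((\lnot q \lor r) \to p): β-rule — branch into F (\lnot q \lor r)  //  T p.
              branch 2.2.2.1 (add F (\lnot q \lor r)):
                F (\lnot q \lor r): α-rule — add F \lnot q, F r.
                × closes — contains both q and \lnot q.
              branch 2.2.2.2 (add T p):
                T ((p \to r) \leftrightarrow s): β-rule — branch into T (p \to r), T s  //  F (p \to r), F s.
                  branch 2.2.2.2.1 (add T (p \to r), T s):
                    T (p \to r): β-rule — branch into F p  //  T r.
                      branch 2.2.2.2.1.1 (add F p):
                        × closes — contains both p and \lnot p.
                      branch 2.2.2.2.1.2 (add T r):
                        ○ open, literals {p=1, q=0, r=1, s=1}.
                  branch 2.2.2.2.2 (add F (p \to r), F s):
                    × closes — contains both s and \lnot s.
12 branches closed, 10 open.
Each open branch fixes some atoms; the unmentioned ones are free. Counting distinct full assignments: branch {q=1, r=0, s=0} (p) contributes 2 new; branch {q=1, s=0} (p, r) contributes 2 new; branch {p=1, q=1, r=0, s=0} (none free) contributes 0 new; branch {p=1, q=1, r=0, s=0} (none free) contributes 0 new; branch {p=0, q=0, r=0, s=1} (none free) contributes 1 new; branch {q=1, r=0, s=0} (p) contributes 0 new; branch {p=1, q=1, s=0} (r) contributes 0 new; branch {p=1, q=1, r=0, s=0} (none free) contributes 0 new; branch {p=1, q=1, r=0, s=0} (none free) contributes 0 new; branch {p=1, q=0, r=1, s=1} (none free) contributes 1 new. Total: 6.

6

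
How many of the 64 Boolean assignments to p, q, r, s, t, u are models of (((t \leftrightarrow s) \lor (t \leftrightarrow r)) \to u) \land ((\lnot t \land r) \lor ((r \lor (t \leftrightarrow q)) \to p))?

Initial set: {T ((((t \leftrightarrow s) \lor (t \leftrightarrow r)) \to u) \land ((\lnot t \land r) \lor ((r \lor (t \leftrightarrow q)) \to p)))}.
T ((((t \leftrightarrow s) \lor (t \leftrightarrow r)) \to u) \land ((\lnot t \land r) \lor ((r \lor (t \leftrightarrow q)) \to p))): α-rule — add T (((t \leftrightarrow s) \lor (t \leftrightarrow r)) \to u), T ((\lnot t \land r) \lor ((r \lor (t \leftrightarrow q)) \to p)).
T (((t \leftrightarrow s) \lor (t \leftrightarrow r)) \to u): β-rule — branch into F ((t \leftrightarrow s) \lor (t \leftrightarrow r))  //  T u.
  branch 1 (add F ((t \leftrightarrow s) \lor (t \leftrightarrow r))):
    F ((t \leftrightarrow s) \lor (t \leftrightarrow r)): α-rule — add F (t \leftrightarrow s), F (t \leftrightarrow r).
    T ((\lnot t \land r) \lor ((r \lor (t \leftrightarrow q)) \to p)): β-rule — branch into T (\lnot t \land r)  //  T ((r \lor (t \leftrightarrow q)) \to p).
      branch 1.1 (add T (\lnot t \land r)):
        T (\lnot t \land r): α-rule — add T \lnot t, T r.
        F (t \leftrightarrow s): β-rule — branch into T t, F s  //  F t, T s.
          branch 1.1.1 (add T t, F s):
            × closes — contains both t and \lnot t.
          branch 1.1.2 (add F t, T s):
            F (t \leftrightarrow r): β-rule — branch into T t, F r  //  F t, T r.
              branch 1.1.2.1 (add T t, F r):
                × closes — contains both t and \lnot t.
              branch 1.1.2.2 (add F t, T r):
                ○ open, literals {r=T, s=T, t=F}.
      branch 1.2 (add T ((r \lor (t \leftrightarrow q)) \to p)):
        F (t \leftrightarrow s): β-rule — branch into T t, F s  //  F t, T s.
          branch 1.2.1 (add T t, F s):
            F (t \leftrightarrow r): β-rule — branch into T t, F r  //  F t, T r.
              branch 1.2.1.1 (add T t, F r):
                T ((r \lor (t \leftrightarrow q)) \to p): β-rule — branch into F (r \lor (t \leftrightarrow q))  //  T p.
                  branch 1.2.1.1.1 (add F (r \lor (t \leftrightarrow q))):
                    F (r \lor (t \leftrightarrow q)): α-rule — add F r, F (t \leftrightarrow q).
                    F (t \leftrightarrow q): β-rule — branch into T t, F q  //  F t, T q.
                      branch 1.2.1.1.1.1 (add T t, F q):
                        ○ open, literals {q=F, r=F, s=F, t=T}.
                      branch 1.2.1.1.1.2 (add F t, T q):
                        × closes — contains both t and \lnot t.
                  branch 1.2.1.1.2 (add T p):
                    ○ open, literals {p=T, r=F, s=F, t=T}.
              branch 1.2.1.2 (add F t, T r):
                × closes — contains both t and \lnot t.
          branch 1.2.2 (add F t, T s):
            F (t \leftrightarrow r): β-rule — branch into T t, F r  //  F t, T r.
              branch 1.2.2.1 (add T t, F r):
                × closes — contains both t and \lnot t.
              branch 1.2.2.2 (add F t, T r):
                T ((r \lor (t \leftrightarrow q)) \to p): β-rule — branch into F (r \lor (t \leftrightarrow q))  //  T p.
                  branch 1.2.2.2.1 (add F (r \lor (t \leftrightarrow q))):
                    F (r \lor (t \leftrightarrow q)): α-rule — add F r, F (t \leftrightarrow q).
                    × closes — contains both r and \lnot r.
                  branch 1.2.2.2.2 (add T p):
                    ○ open, literals {p=T, r=T, s=T, t=F}.
  branch 2 (add T u):
    T ((\lnot t \land r) \lor ((r \lor (t \leftrightarrow q)) \to p)): β-rule — branch into T (\lnot t \land r)  //  T ((r \lor (t \leftrightarrow q)) \to p).
      branch 2.1 (add T (\lnot t \land r)):
        T (\lnot t \land r): α-rule — add T \lnot t, T r.
        ○ open, literals {r=T, t=F, u=T}.
      branch 2.2 (add T ((r \lor (t \leftrightarrow q)) \to p)):
        T ((r \lor (t \leftrightarrow q)) \to p): β-rule — branch into F (r \lor (t \leftrightarrow q))  //  T p.
          branch 2.2.1 (add F (r \lor (t \leftrightarrow q))):
            F (r \lor (t \leftrightarrow q)): α-rule — add F r, F (t \leftrightarrow q).
            F (t \leftrightarrow q): β-rule — branch into T t, F q  //  F t, T q.
              branch 2.2.1.1 (add T t, F q):
                ○ open, literals {q=F, r=F, t=T, u=T}.
              branch 2.2.1.2 (add F t, T q):
                ○ open, literals {q=T, r=F, t=F, u=T}.
          branch 2.2.2 (add T p):
            ○ open, literals {p=T, u=T}.
6 branches closed, 8 open.
Each open branch fixes some atoms; the unmentioned ones are free. Counting distinct full assignments: branch {r=T, s=T, t=F} (p, q, u) contributes 8 new; branch {q=F, r=F, s=F, t=T} (p, u) contributes 4 new; branch {p=T, r=F, s=F, t=T} (q, u) contributes 2 new; branch {p=T, r=T, s=T, t=F} (q, u) contributes 0 new; branch {r=T, t=F, u=T} (p, q, s) contributes 4 new; branch {q=F, r=F, t=T, u=T} (p, s) contributes 2 new; branch {q=T, r=F, t=F, u=T} (p, s) contributes 4 new; branch {p=T, u=T} (q, r, s, t) contributes 7 new. Total: 31.

31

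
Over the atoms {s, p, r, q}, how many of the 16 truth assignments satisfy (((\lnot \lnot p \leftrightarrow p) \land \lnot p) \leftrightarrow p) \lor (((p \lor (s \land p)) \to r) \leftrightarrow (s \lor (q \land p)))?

Initial set: {((((\lnot \lnot p \leftrightarrow p) \land \lnot p) \leftrightarrow p) \lor (((p \lor (s \land p)) \to r) \leftrightarrow (s \lor (q \land p))))}.
((((\lnot \lnot p \leftrightarrow p) \land \lnot p) \leftrightarrow p) \lor (((p \lor (s \land p)) \to r) \leftrightarrow (s \lor (q \land p)))): β-rule — branch into (((\lnot \lnot p \leftrightarrow p) \land \lnot p) \leftrightarrow p)  //  (((p \lor (s \land p)) \to r) \leftrightarrow (s \lor (q \land p))).
  branch 1 (add (((\lnot \lnot p \leftrightarrow p) \land \lnot p) \leftrightarrow p)):
    (((\lnot \lnot p \leftrightarrow p) \land \lnot p) \leftrightarrow p): β-rule — branch into ((\lnot \lnot p \leftrightarrow p) \land \lnot p), p  //  \lnot ((\lnot \lnot p \leftrightarrow p) \land \lnot p), \lnot p.
      branch 1.1 (add ((\lnot \lnot p \leftrightarrow p) \land \lnot p), p):
        ((\lnot \lnot p \leftrightarrow p) \land \lnot p): α-rule — add (\lnot \lnot p \leftrightarrow p), \lnot p.
        × closes — contains both p and \lnot p.
      branch 1.2 (add \lnot ((\lnot \lnot p \leftrightarrow p) \land \lnot p), \lnot p):
        \lnot ((\lnot \lnot p \leftrightarrow p) \land \lnot p): β-rule — branch into \lnot (\lnot \lnot p \leftrightarrow p)  //  \lnot \lnot p.
          branch 1.2.1 (add \lnot (\lnot \lnot p \leftrightarrow p)):
            \lnot (\lnot \lnot p \leftrightarrow p): β-rule — branch into \lnot \lnot p, \lnot p  //  \lnot \lnot \lnot p, p.
              branch 1.2.1.1 (add \lnot \lnot p, \lnot p):
                \lnot \lnot p: drop double negation, giving p.
                × closes — contains both p and \lnot p.
              branch 1.2.1.2 (add \lnot \lnot \lnot p, p):
                × closes — contains both p and \lnot p.
          branch 1.2.2 (add \lnot \lnot p):
            × closes — contains both p and \lnot p.
  branch 2 (add (((p \lor (s \land p)) \to r) \leftrightarrow (s \lor (q \land p)))):
    (((p \lor (s \land p)) \to r) \leftrightarrow (s \lor (q \land p))): β-rule — branch into ((p \lor (s \land p)) \to r), (s \lor (q \land p))  //  \lnot ((p \lor (s \land p)) \to r), \lnot (s \lor (q \land p)).
      branch 2.1 (add ((p \lor (s \land p)) \to r), (s \lor (q \land p))):
        ((p \lor (s \land p)) \to r): β-rule — branch into \lnot (p \lor (s \land p))  //  r.
          branch 2.1.1 (add \lnot (p \lor (s \land p))):
            \lnot (p \lor (s \land p)): α-rule — add \lnot p, \lnot (s \land p).
            (s \lor (q \land p)): β-rule — branch into s  //  (q \land p).
              branch 2.1.1.1 (add s):
                \lnot (s \land p): β-rule — branch into \lnot s  //  \lnot p.
                  branch 2.1.1.1.1 (add \lnot s):
                    × closes — contains both s and \lnot s.
                  branch 2.1.1.1.2 (add \lnot p):
                    ○ open, literals {p=false, s=true}.
              branch 2.1.1.2 (add (q \land p)):
                (q \land p): α-rule — add q, p.
                × closes — contains both p and \lnot p.
          branch 2.1.2 (add r):
            (s \lor (q \land p)): β-rule — branch into s  //  (q \land p).
              branch 2.1.2.1 (add s):
                ○ open, literals {r=true, s=true}.
              branch 2.1.2.2 (add (q \land p)):
                (q \land p): α-rule — add q, p.
                ○ open, literals {p=true, q=true, r=true}.
      branch 2.2 (add \lnot ((p \lor (s \land p)) \to r), \lnot (s \lor (q \land p))):
        \lnot ((p \lor (s \land p)) \to r): α-rule — add (p \lor (s \land p)), \lnot r.
        \lnot (s \lor (q \land p)): α-rule — add \lnot s, \lnot (q \land p).
        (p \lor (s \land p)): β-rule — branch into p  //  (s \land p).
          branch 2.2.1 (add p):
            \lnot (q \land p): β-rule — branch into \lnot q  //  \lnot p.
              branch 2.2.1.1 (add \lnot q):
                ○ open, literals {p=true, q=false, r=false, s=false}.
              branch 2.2.1.2 (add \lnot p):
                × closes — contains both p and \lnot p.
          branch 2.2.2 (add (s \land p)):
            (s \land p): α-rule — add s, p.
            × closes — contains both s and \lnot s.
8 branches closed, 4 open.
Each open branch fixes some atoms; the unmentioned ones are free. Counting distinct full assignments: branch {p=false, s=true} (r, q) contributes 4 new; branch {r=true, s=true} (p, q) contributes 2 new; branch {p=true, q=true, r=true} (s) contributes 1 new; branch {p=true, q=false, r=false, s=false} (none free) contributes 1 new. Total: 8.

8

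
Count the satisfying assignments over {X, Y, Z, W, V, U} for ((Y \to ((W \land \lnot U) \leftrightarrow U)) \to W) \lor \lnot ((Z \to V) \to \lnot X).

Initial set: {(((Y \to ((W \land \lnot U) \leftrightarrow U)) \to W) \lor \lnot ((Z \to V) \to \lnot X))}.
(((Y \to ((W \land \lnot U) \leftrightarrow U)) \to W) \lor \lnot ((Z \to V) \to \lnot X)): β-rule — branch into ((Y \to ((W \land \lnot U) \leftrightarrow U)) \to W)  //  \lnot ((Z \to V) \to \lnot X).
  branch 1 (add ((Y \to ((W \land \lnot U) \leftrightarrow U)) \to W)):
    ((Y \to ((W \land \lnot U) \leftrightarrow U)) \to W): β-rule — branch into \lnot (Y \to ((W \land \lnot U) \leftrightarrow U))  //  W.
      branch 1.1 (add \lnot (Y \to ((W \land \lnot U) \leftrightarrow U))):
        \lnot (Y \to ((W \land \lnot U) \leftrightarrow U)): α-rule — add Y, \lnot ((W \land \lnot U) \leftrightarrow U).
        \lnot ((W \land \lnot U) \leftrightarrow U): β-rule — branch into (W \land \lnot U), \lnot U  //  \lnot (W \land \lnot U), U.
          branch 1.1.1 (add (W \land \lnot U), \lnot U):
            (W \land \lnot U): α-rule — add W, \lnot U.
            ○ open, literals {U=F, W=T, Y=T}.
          branch 1.1.2 (add \lnot (W \land \lnot U), U):
            \lnot (W \land \lnot U): β-rule — branch into \lnot W  //  \lnot \lnot U.
              branch 1.1.2.1 (add \lnot W):
                ○ open, literals {U=T, W=F, Y=T}.
              branch 1.1.2.2 (add \lnot \lnot U):
                ○ open, literals {U=T, Y=T}.
      branch 1.2 (add W):
        ○ open, literals {W=T}.
  branch 2 (add \lnot ((Z \to V) \to \lnot X)):
    \lnot ((Z \to V) \to \lnot X): α-rule — add (Z \to V), \lnot \lnot X.
    (Z \to V): β-rule — branch into \lnot Z  //  V.
      branch 2.1 (add \lnot Z):
        ○ open, literals {X=T, Z=F}.
      branch 2.2 (add V):
        ○ open, literals {V=T, X=T}.
0 branches closed, 6 open.
Each open branch fixes some atoms; the unmentioned ones are free. Counting distinct full assignments: branch {U=F, W=T, Y=T} (X, Z, V) contributes 8 new; branch {U=T, W=F, Y=T} (X, Z, V) contributes 8 new; branch {U=T, Y=T} (X, Z, W, V) contributes 8 new; branch {W=T} (X, Y, Z, V, U) contributes 16 new; branch {X=T, Z=F} (Y, W, V, U) contributes 6 new; branch {V=T, X=T} (Y, Z, W, U) contributes 3 new. Total: 49.

49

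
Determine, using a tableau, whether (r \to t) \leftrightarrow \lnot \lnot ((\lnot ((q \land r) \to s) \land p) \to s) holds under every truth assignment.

Not valid

Assume the negation and expand:
Initial set: {\lnot ((r \to t) \leftrightarrow \lnot \lnot ((\lnot ((q \land r) \to s) \land p) \to s))}.
\lnot ((r \to t) \leftrightarrow \lnot \lnot ((\lnot ((q \land r) \to s) \land p) \to s)): β-rule — branch into (r \to t), \lnot \lnot \lnot ((\lnot ((q \land r) \to s) \land p) \to s)  //  \lnot (r \to t), \lnot \lnot ((\lnot ((q \land r) \to s) \land p) \to s).
  branch 1 (add (r \to t), \lnot \lnot \lnot ((\lnot ((q \land r) \to s) \land p) \to s)):
    \lnot \lnot \lnot ((\lnot ((q \land r) \to s) \land p) \to s): drop double negation, giving \lnot ((\lnot ((q \land r) \to s) \land p) \to s).
    \lnot ((\lnot ((q \land r) \to s) \land p) \to s): α-rule — add (\lnot ((q \land r) \to s) \land p), \lnot s.
    (\lnot ((q \land r) \to s) \land p): α-rule — add \lnot ((q \land r) \to s), p.
    \lnot ((q \land r) \to s): α-rule — add (q \land r), \lnot s.
    (q \land r): α-rule — add q, r.
    (r \to t): β-rule — branch into \lnot r  //  t.
      branch 1.1 (add \lnot r):
        × closes — contains both r and \lnot r.
      branch 1.2 (add t):
        ○ open, literals {p=true, q=true, r=true, s=false, t=true}.
  branch 2 (add \lnot (r \to t), \lnot \lnot ((\lnot ((q \land r) \to s) \land p) \to s)):
    \lnot (r \to t): α-rule — add r, \lnot t.
    \lnot \lnot ((\lnot ((q \land r) \to s) \land p) \to s): drop double negation, giving ((\lnot ((q \land r) \to s) \land p) \to s).
    ((\lnot ((q \land r) \to s) \land p) \to s): β-rule — branch into \lnot (\lnot ((q \land r) \to s) \land p)  //  s.
      branch 2.1 (add \lnot (\lnot ((q \land r) \to s) \land p)):
        \lnot (\lnot ((q \land r) \to s) \land p): β-rule — branch into \lnot \lnot ((q \land r) \to s)  //  \lnot p.
          branch 2.1.1 (add \lnot \lnot ((q \land r) \to s)):
            \lnot \lnot ((q \land r) \to s): β-rule — branch into \lnot (q \land r)  //  s.
              branch 2.1.1.1 (add \lnot (q \land r)):
                \lnot (q \land r): β-rule — branch into \lnot q  //  \lnot r.
                  branch 2.1.1.1.1 (add \lnot q):
                    ○ open, literals {q=false, r=true, t=false}.
                  branch 2.1.1.1.2 (add \lnot r):
                    × closes — contains both r and \lnot r.
              branch 2.1.1.2 (add s):
                ○ open, literals {r=true, s=true, t=false}.
          branch 2.1.2 (add \lnot p):
            ○ open, literals {p=false, r=true, t=false}.
      branch 2.2 (add s):
        ○ open, literals {r=true, s=true, t=false}.
2 branches closed, 5 open.
An open branch gives a countermodel: p=true, q=true, r=true, s=false, t=true (unmentioned atoms arbitrary); under it the original formula is false.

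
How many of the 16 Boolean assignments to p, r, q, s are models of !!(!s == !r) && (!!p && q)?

2

Initial set: {(!!(!s == !r) && (!!p && q))}.
(!!(!s == !r) && (!!p && q)): α-rule — add !!(!s == !r), (!!p && q).
!!(!s == !r): drop double negation, giving (!s == !r).
(!!p && q): α-rule — add !!p, q.
!!p: drop double negation, giving p.
(!s == !r): β-rule — branch into !s, !r  //  !!s, !!r.
  branch 1 (add !s, !r):
    ○ open, literals {p=T, q=T, r=F, s=F}.
  branch 2 (add !!s, !!r):
    ○ open, literals {p=T, q=T, r=T, s=T}.
0 branches closed, 2 open.
Each open branch fixes some atoms; the unmentioned ones are free. Counting distinct full assignments: branch {p=T, q=T, r=F, s=F} (none free) contributes 1 new; branch {p=T, q=T, r=T, s=T} (none free) contributes 1 new. Total: 2.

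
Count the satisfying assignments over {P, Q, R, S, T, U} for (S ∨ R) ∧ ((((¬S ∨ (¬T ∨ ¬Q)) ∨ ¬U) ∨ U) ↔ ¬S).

16

Initial set: {T ((S ∨ R) ∧ ((((¬S ∨ (¬T ∨ ¬Q)) ∨ ¬U) ∨ U) ↔ ¬S))}.
T ((S ∨ R) ∧ ((((¬S ∨ (¬T ∨ ¬Q)) ∨ ¬U) ∨ U) ↔ ¬S)): α-rule — add T (S ∨ R), T ((((¬S ∨ (¬T ∨ ¬Q)) ∨ ¬U) ∨ U) ↔ ¬S).
T (S ∨ R): β-rule — branch into T S  //  T R.
  branch 1 (add T S):
    T ((((¬S ∨ (¬T ∨ ¬Q)) ∨ ¬U) ∨ U) ↔ ¬S): β-rule — branch into T (((¬S ∨ (¬T ∨ ¬Q)) ∨ ¬U) ∨ U), T ¬S  //  F (((¬S ∨ (¬T ∨ ¬Q)) ∨ ¬U) ∨ U), F ¬S.
      branch 1.1 (add T (((¬S ∨ (¬T ∨ ¬Q)) ∨ ¬U) ∨ U), T ¬S):
        × closes — contains both S and ¬S.
      branch 1.2 (add F (((¬S ∨ (¬T ∨ ¬Q)) ∨ ¬U) ∨ U), F ¬S):
        F (((¬S ∨ (¬T ∨ ¬Q)) ∨ ¬U) ∨ U): α-rule — add F ((¬S ∨ (¬T ∨ ¬Q)) ∨ ¬U), F U.
        F ((¬S ∨ (¬T ∨ ¬Q)) ∨ ¬U): α-rule — add F (¬S ∨ (¬T ∨ ¬Q)), F ¬U.
        × closes — contains both U and ¬U.
  branch 2 (add T R):
    T ((((¬S ∨ (¬T ∨ ¬Q)) ∨ ¬U) ∨ U) ↔ ¬S): β-rule — branch into T (((¬S ∨ (¬T ∨ ¬Q)) ∨ ¬U) ∨ U), T ¬S  //  F (((¬S ∨ (¬T ∨ ¬Q)) ∨ ¬U) ∨ U), F ¬S.
      branch 2.1 (add T (((¬S ∨ (¬T ∨ ¬Q)) ∨ ¬U) ∨ U), T ¬S):
        T (((¬S ∨ (¬T ∨ ¬Q)) ∨ ¬U) ∨ U): β-rule — branch into T ((¬S ∨ (¬T ∨ ¬Q)) ∨ ¬U)  //  T U.
          branch 2.1.1 (add T ((¬S ∨ (¬T ∨ ¬Q)) ∨ ¬U)):
            T ((¬S ∨ (¬T ∨ ¬Q)) ∨ ¬U): β-rule — branch into T (¬S ∨ (¬T ∨ ¬Q))  //  T ¬U.
              branch 2.1.1.1 (add T (¬S ∨ (¬T ∨ ¬Q))):
                T (¬S ∨ (¬T ∨ ¬Q)): β-rule — branch into T ¬S  //  T (¬T ∨ ¬Q).
                  branch 2.1.1.1.1 (add T ¬S):
                    ○ open, literals {R=true, S=false}.
                  branch 2.1.1.1.2 (add T (¬T ∨ ¬Q)):
                    T (¬T ∨ ¬Q): β-rule — branch into T ¬T  //  T ¬Q.
                      branch 2.1.1.1.2.1 (add T ¬T):
                        ○ open, literals {R=true, S=false, T=false}.
                      branch 2.1.1.1.2.2 (add T ¬Q):
                        ○ open, literals {Q=false, R=true, S=false}.
              branch 2.1.1.2 (add T ¬U):
                ○ open, literals {R=true, S=false, U=false}.
          branch 2.1.2 (add T U):
            ○ open, literals {R=true, S=false, U=true}.
      branch 2.2 (add F (((¬S ∨ (¬T ∨ ¬Q)) ∨ ¬U) ∨ U), F ¬S):
        F (((¬S ∨ (¬T ∨ ¬Q)) ∨ ¬U) ∨ U): α-rule — add F ((¬S ∨ (¬T ∨ ¬Q)) ∨ ¬U), F U.
        F ((¬S ∨ (¬T ∨ ¬Q)) ∨ ¬U): α-rule — add F (¬S ∨ (¬T ∨ ¬Q)), F ¬U.
        × closes — contains both U and ¬U.
3 branches closed, 5 open.
Each open branch fixes some atoms; the unmentioned ones are free. Counting distinct full assignments: branch {R=true, S=false} (P, Q, T, U) contributes 16 new; branch {R=true, S=false, T=false} (P, Q, U) contributes 0 new; branch {Q=false, R=true, S=false} (P, T, U) contributes 0 new; branch {R=true, S=false, U=false} (P, Q, T) contributes 0 new; branch {R=true, S=false, U=true} (P, Q, T) contributes 0 new. Total: 16.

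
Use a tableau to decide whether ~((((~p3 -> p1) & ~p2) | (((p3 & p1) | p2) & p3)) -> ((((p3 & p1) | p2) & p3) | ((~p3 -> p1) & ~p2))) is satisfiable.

Unsatisfiable

Initial set: {~((((~p3 -> p1) & ~p2) | (((p3 & p1) | p2) & p3)) -> ((((p3 & p1) | p2) & p3) | ((~p3 -> p1) & ~p2)))}.
~((((~p3 -> p1) & ~p2) | (((p3 & p1) | p2) & p3)) -> ((((p3 & p1) | p2) & p3) | ((~p3 -> p1) & ~p2))): α-rule — add (((~p3 -> p1) & ~p2) | (((p3 & p1) | p2) & p3)), ~((((p3 & p1) | p2) & p3) | ((~p3 -> p1) & ~p2)).
~((((p3 & p1) | p2) & p3) | ((~p3 -> p1) & ~p2)): α-rule — add ~(((p3 & p1) | p2) & p3), ~((~p3 -> p1) & ~p2).
(((~p3 -> p1) & ~p2) | (((p3 & p1) | p2) & p3)): β-rule — branch into ((~p3 -> p1) & ~p2)  //  (((p3 & p1) | p2) & p3).
  branch 1 (add ((~p3 -> p1) & ~p2)):
    ((~p3 -> p1) & ~p2): α-rule — add (~p3 -> p1), ~p2.
    ~(((p3 & p1) | p2) & p3): β-rule — branch into ~((p3 & p1) | p2)  //  ~p3.
      branch 1.1 (add ~((p3 & p1) | p2)):
        ~((p3 & p1) | p2): α-rule — add ~(p3 & p1), ~p2.
        ~((~p3 -> p1) & ~p2): β-rule — branch into ~(~p3 -> p1)  //  ~~p2.
          branch 1.1.1 (add ~(~p3 -> p1)):
            ~(~p3 -> p1): α-rule — add ~p3, ~p1.
            (~p3 -> p1): β-rule — branch into ~~p3  //  p1.
              branch 1.1.1.1 (add ~~p3):
                × closes — contains both p3 and ~p3.
              branch 1.1.1.2 (add p1):
                × closes — contains both p1 and ~p1.
          branch 1.1.2 (add ~~p2):
            × closes — contains both p2 and ~p2.
      branch 1.2 (add ~p3):
        ~((~p3 -> p1) & ~p2): β-rule — branch into ~(~p3 -> p1)  //  ~~p2.
          branch 1.2.1 (add ~(~p3 -> p1)):
            ~(~p3 -> p1): α-rule — add ~p3, ~p1.
            (~p3 -> p1): β-rule — branch into ~~p3  //  p1.
              branch 1.2.1.1 (add ~~p3):
                × closes — contains both p3 and ~p3.
              branch 1.2.1.2 (add p1):
                × closes — contains both p1 and ~p1.
          branch 1.2.2 (add ~~p2):
            × closes — contains both p2 and ~p2.
  branch 2 (add (((p3 & p1) | p2) & p3)):
    (((p3 & p1) | p2) & p3): α-rule — add ((p3 & p1) | p2), p3.
    ~(((p3 & p1) | p2) & p3): β-rule — branch into ~((p3 & p1) | p2)  //  ~p3.
      branch 2.1 (add ~((p3 & p1) | p2)):
        ~((p3 & p1) | p2): α-rule — add ~(p3 & p1), ~p2.
        ~((~p3 -> p1) & ~p2): β-rule — branch into ~(~p3 -> p1)  //  ~~p2.
          branch 2.1.1 (add ~(~p3 -> p1)):
            ~(~p3 -> p1): α-rule — add ~p3, ~p1.
            × closes — contains both p3 and ~p3.
          branch 2.1.2 (add ~~p2):
            × closes — contains both p2 and ~p2.
      branch 2.2 (add ~p3):
        × closes — contains both p3 and ~p3.
All 9 branches close.
Every branch closed; the formula is unsatisfiable.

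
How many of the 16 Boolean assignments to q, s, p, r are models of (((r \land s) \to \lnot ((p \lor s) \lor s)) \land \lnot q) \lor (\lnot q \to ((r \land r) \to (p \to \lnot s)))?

Initial set: {((((r \land s) \to \lnot ((p \lor s) \lor s)) \land \lnot q) \lor (\lnot q \to ((r \land r) \to (p \to \lnot s))))}.
((((r \land s) \to \lnot ((p \lor s) \lor s)) \land \lnot q) \lor (\lnot q \to ((r \land r) \to (p \to \lnot s)))): β-rule — branch into (((r \land s) \to \lnot ((p \lor s) \lor s)) \land \lnot q)  //  (\lnot q \to ((r \land r) \to (p \to \lnot s))).
  branch 1 (add (((r \land s) \to \lnot ((p \lor s) \lor s)) \land \lnot q)):
    (((r \land s) \to \lnot ((p \lor s) \lor s)) \land \lnot q): α-rule — add ((r \land s) \to \lnot ((p \lor s) \lor s)), \lnot q.
    ((r \land s) \to \lnot ((p \lor s) \lor s)): β-rule — branch into \lnot (r \land s)  //  \lnot ((p \lor s) \lor s).
      branch 1.1 (add \lnot (r \land s)):
        \lnot (r \land s): β-rule — branch into \lnot r  //  \lnot s.
          branch 1.1.1 (add \lnot r):
            ○ open, literals {q=F, r=F}.
          branch 1.1.2 (add \lnot s):
            ○ open, literals {q=F, s=F}.
      branch 1.2 (add \lnot ((p \lor s) \lor s)):
        \lnot ((p \lor s) \lor s): α-rule — add \lnot (p \lor s), \lnot s.
        \lnot (p \lor s): α-rule — add \lnot p, \lnot s.
        ○ open, literals {p=F, q=F, s=F}.
  branch 2 (add (\lnot q \to ((r \land r) \to (p \to \lnot s)))):
    (\lnot q \to ((r \land r) \to (p \to \lnot s))): β-rule — branch into \lnot \lnot q  //  ((r \land r) \to (p \to \lnot s)).
      branch 2.1 (add \lnot \lnot q):
        ○ open, literals {q=T}.
      branch 2.2 (add ((r \land r) \to (p \to \lnot s))):
        ((r \land r) \to (p \to \lnot s)): β-rule — branch into \lnot (r \land r)  //  (p \to \lnot s).
          branch 2.2.1 (add \lnot (r \land r)):
            \lnot (r \land r): β-rule — branch into \lnot r  //  \lnot r.
              branch 2.2.1.1 (add \lnot r):
                ○ open, literals {r=F}.
              branch 2.2.1.2 (add \lnot r):
                ○ open, literals {r=F}.
          branch 2.2.2 (add (p \to \lnot s)):
            (p \to \lnot s): β-rule — branch into \lnot p  //  \lnot s.
              branch 2.2.2.1 (add \lnot p):
                ○ open, literals {p=F}.
              branch 2.2.2.2 (add \lnot s):
                ○ open, literals {s=F}.
0 branches closed, 8 open.
Each open branch fixes some atoms; the unmentioned ones are free. Counting distinct full assignments: branch {q=F, r=F} (s, p) contributes 4 new; branch {q=F, s=F} (p, r) contributes 2 new; branch {p=F, q=F, s=F} (r) contributes 0 new; branch {q=T} (s, p, r) contributes 8 new; branch {r=F} (q, s, p) contributes 0 new; branch {r=F} (q, s, p) contributes 0 new; branch {p=F} (q, s, r) contributes 1 new; branch {s=F} (q, p, r) contributes 0 new. Total: 15.

15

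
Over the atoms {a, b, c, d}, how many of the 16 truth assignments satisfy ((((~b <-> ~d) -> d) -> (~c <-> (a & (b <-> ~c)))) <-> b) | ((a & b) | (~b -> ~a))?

Initial set: {(((((~b <-> ~d) -> d) -> (~c <-> (a & (b <-> ~c)))) <-> b) | ((a & b) | (~b -> ~a)))}.
(((((~b <-> ~d) -> d) -> (~c <-> (a & (b <-> ~c)))) <-> b) | ((a & b) | (~b -> ~a))): β-rule — branch into ((((~b <-> ~d) -> d) -> (~c <-> (a & (b <-> ~c)))) <-> b)  //  ((a & b) | (~b -> ~a)).
  branch 1 (add ((((~b <-> ~d) -> d) -> (~c <-> (a & (b <-> ~c)))) <-> b)):
    ((((~b <-> ~d) -> d) -> (~c <-> (a & (b <-> ~c)))) <-> b): β-rule — branch into (((~b <-> ~d) -> d) -> (~c <-> (a & (b <-> ~c)))), b  //  ~(((~b <-> ~d) -> d) -> (~c <-> (a & (b <-> ~c)))), ~b.
      branch 1.1 (add (((~b <-> ~d) -> d) -> (~c <-> (a & (b <-> ~c)))), b):
        (((~b <-> ~d) -> d) -> (~c <-> (a & (b <-> ~c)))): β-rule — branch into ~((~b <-> ~d) -> d)  //  (~c <-> (a & (b <-> ~c))).
          branch 1.1.1 (add ~((~b <-> ~d) -> d)):
            ~((~b <-> ~d) -> d): α-rule — add (~b <-> ~d), ~d.
            (~b <-> ~d): β-rule — branch into ~b, ~d  //  ~~b, ~~d.
              branch 1.1.1.1 (add ~b, ~d):
                × closes — contains both b and ~b.
              branch 1.1.1.2 (add ~~b, ~~d):
                × closes — contains both d and ~d.
          branch 1.1.2 (add (~c <-> (a & (b <-> ~c)))):
            (~c <-> (a & (b <-> ~c))): β-rule — branch into ~c, (a & (b <-> ~c))  //  ~~c, ~(a & (b <-> ~c)).
              branch 1.1.2.1 (add ~c, (a & (b <-> ~c))):
                (a & (b <-> ~c)): α-rule — add a, (b <-> ~c).
                (b <-> ~c): β-rule — branch into b, ~c  //  ~b, ~~c.
                  branch 1.1.2.1.1 (add b, ~c):
                    ○ open, literals {a=1, b=1, c=0}.
                  branch 1.1.2.1.2 (add ~b, ~~c):
                    × closes — contains both b and ~b.
              branch 1.1.2.2 (add ~~c, ~(a & (b <-> ~c))):
                ~(a & (b <-> ~c)): β-rule — branch into ~a  //  ~(b <-> ~c).
                  branch 1.1.2.2.1 (add ~a):
                    ○ open, literals {a=0, b=1, c=1}.
                  branch 1.1.2.2.2 (add ~(b <-> ~c)):
                    ~(b <-> ~c): β-rule — branch into b, ~~c  //  ~b, ~c.
                      branch 1.1.2.2.2.1 (add b, ~~c):
                        ○ open, literals {b=1, c=1}.
                      branch 1.1.2.2.2.2 (add ~b, ~c):
                        × closes — contains both b and ~b.
      branch 1.2 (add ~(((~b <-> ~d) -> d) -> (~c <-> (a & (b <-> ~c)))), ~b):
        ~(((~b <-> ~d) -> d) -> (~c <-> (a & (b <-> ~c)))): α-rule — add ((~b <-> ~d) -> d), ~(~c <-> (a & (b <-> ~c))).
        ((~b <-> ~d) -> d): β-rule — branch into ~(~b <-> ~d)  //  d.
          branch 1.2.1 (add ~(~b <-> ~d)):
            ~(~c <-> (a & (b <-> ~c))): β-rule — branch into ~c, ~(a & (b <-> ~c))  //  ~~c, (a & (b <-> ~c)).
              branch 1.2.1.1 (add ~c, ~(a & (b <-> ~c))):
                ~(~b <-> ~d): β-rule — branch into ~b, ~~d  //  ~~b, ~d.
                  branch 1.2.1.1.1 (add ~b, ~~d):
                    ~(a & (b <-> ~c)): β-rule — branch into ~a  //  ~(b <-> ~c).
                      branch 1.2.1.1.1.1 (add ~a):
                        ○ open, literals {a=0, b=0, c=0, d=1}.
                      branch 1.2.1.1.1.2 (add ~(b <-> ~c)):
                        ~(b <-> ~c): β-rule — branch into b, ~~c  //  ~b, ~c.
                          branch 1.2.1.1.1.2.1 (add b, ~~c):
                            × closes — contains both b and ~b.
                          branch 1.2.1.1.1.2.2 (add ~b, ~c):
                            ○ open, literals {b=0, c=0, d=1}.
                  branch 1.2.1.1.2 (add ~~b, ~d):
                    × closes — contains both b and ~b.
              branch 1.2.1.2 (add ~~c, (a & (b <-> ~c))):
                (a & (b <-> ~c)): α-rule — add a, (b <-> ~c).
                ~(~b <-> ~d): β-rule — branch into ~b, ~~d  //  ~~b, ~d.
                  branch 1.2.1.2.1 (add ~b, ~~d):
                    (b <-> ~c): β-rule — branch into b, ~c  //  ~b, ~~c.
                      branch 1.2.1.2.1.1 (add b, ~c):
                        × closes — contains both b and ~b.
                      branch 1.2.1.2.1.2 (add ~b, ~~c):
                        ○ open, literals {a=1, b=0, c=1, d=1}.
                  branch 1.2.1.2.2 (add ~~b, ~d):
                    × closes — contains both b and ~b.
          branch 1.2.2 (add d):
            ~(~c <-> (a & (b <-> ~c))): β-rule — branch into ~c, ~(a & (b <-> ~c))  //  ~~c, (a & (b <-> ~c)).
              branch 1.2.2.1 (add ~c, ~(a & (b <-> ~c))):
                ~(a & (b <-> ~c)): β-rule — branch into ~a  //  ~(b <-> ~c).
                  branch 1.2.2.1.1 (add ~a):
                    ○ open, literals {a=0, b=0, c=0, d=1}.
                  branch 1.2.2.1.2 (add ~(b <-> ~c)):
                    ~(b <-> ~c): β-rule — branch into b, ~~c  //  ~b, ~c.
                      branch 1.2.2.1.2.1 (add b, ~~c):
                        × closes — contains both b and ~b.
                      branch 1.2.2.1.2.2 (add ~b, ~c):
                        ○ open, literals {b=0, c=0, d=1}.
              branch 1.2.2.2 (add ~~c, (a & (b <-> ~c))):
                (a & (b <-> ~c)): α-rule — add a, (b <-> ~c).
                (b <-> ~c): β-rule — branch into b, ~c  //  ~b, ~~c.
                  branch 1.2.2.2.1 (add b, ~c):
                    × closes — contains both b and ~b.
                  branch 1.2.2.2.2 (add ~b, ~~c):
                    ○ open, literals {a=1, b=0, c=1, d=1}.
  branch 2 (add ((a & b) | (~b -> ~a))):
    ((a & b) | (~b -> ~a)): β-rule — branch into (a & b)  //  (~b -> ~a).
      branch 2.1 (add (a & b)):
        (a & b): α-rule — add a, b.
        ○ open, literals {a=1, b=1}.
      branch 2.2 (add (~b -> ~a)):
        (~b -> ~a): β-rule — branch into ~~b  //  ~a.
          branch 2.2.1 (add ~~b):
            ○ open, literals {b=1}.
          branch 2.2.2 (add ~a):
            ○ open, literals {a=0}.
10 branches closed, 12 open.
Each open branch fixes some atoms; the unmentioned ones are free. Counting distinct full assignments: branch {a=1, b=1, c=0} (d) contributes 2 new; branch {a=0, b=1, c=1} (d) contributes 2 new; branch {b=1, c=1} (a, d) contributes 2 new; branch {a=0, b=0, c=0, d=1} (none free) contributes 1 new; branch {b=0, c=0, d=1} (a) contributes 1 new; branch {a=1, b=0, c=1, d=1} (none free) contributes 1 new; branch {a=0, b=0, c=0, d=1} (none free) contributes 0 new; branch {b=0, c=0, d=1} (a) contributes 0 new; branch {a=1, b=0, c=1, d=1} (none free) contributes 0 new; branch {a=1, b=1} (c, d) contributes 0 new; branch {b=1} (a, c, d) contributes 2 new; branch {a=0} (b, c, d) contributes 3 new. Total: 14.

14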